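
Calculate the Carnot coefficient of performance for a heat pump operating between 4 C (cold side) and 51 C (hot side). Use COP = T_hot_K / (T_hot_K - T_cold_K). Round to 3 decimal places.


Convert to Kelvin:
  T_hot = 51 + 273.15 = 324.15 K
  T_cold = 4 + 273.15 = 277.15 K
Apply Carnot COP formula:
  COP = T_hot_K / (T_hot_K - T_cold_K) = 324.15 / 47.0
  COP = 6.897

6.897


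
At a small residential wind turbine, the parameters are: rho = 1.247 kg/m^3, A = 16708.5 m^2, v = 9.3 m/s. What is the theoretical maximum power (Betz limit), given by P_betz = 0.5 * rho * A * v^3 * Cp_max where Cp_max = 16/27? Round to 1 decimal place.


The Betz coefficient Cp_max = 16/27 = 0.5926
v^3 = 9.3^3 = 804.357
P_betz = 0.5 * rho * A * v^3 * Cp_max
P_betz = 0.5 * 1.247 * 16708.5 * 804.357 * 0.5926
P_betz = 4965682.9 W

4965682.9


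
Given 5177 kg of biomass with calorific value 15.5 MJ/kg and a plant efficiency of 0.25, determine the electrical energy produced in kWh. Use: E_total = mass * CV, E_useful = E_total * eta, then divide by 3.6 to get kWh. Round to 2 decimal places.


Total energy = mass * CV = 5177 * 15.5 = 80243.5 MJ
Useful energy = total * eta = 80243.5 * 0.25 = 20060.88 MJ
Convert to kWh: 20060.88 / 3.6
Useful energy = 5572.47 kWh

5572.47


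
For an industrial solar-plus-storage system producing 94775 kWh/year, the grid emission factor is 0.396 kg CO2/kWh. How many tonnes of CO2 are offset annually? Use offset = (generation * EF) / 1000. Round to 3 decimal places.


CO2 offset in kg = generation * emission_factor
CO2 offset = 94775 * 0.396 = 37530.9 kg
Convert to tonnes:
  CO2 offset = 37530.9 / 1000 = 37.531 tonnes

37.531


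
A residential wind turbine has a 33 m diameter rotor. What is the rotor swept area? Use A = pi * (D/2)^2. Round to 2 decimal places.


Compute the rotor radius:
  r = D / 2 = 33 / 2 = 16.5 m
Calculate swept area:
  A = pi * r^2 = pi * 16.5^2
  A = 855.30 m^2

855.30


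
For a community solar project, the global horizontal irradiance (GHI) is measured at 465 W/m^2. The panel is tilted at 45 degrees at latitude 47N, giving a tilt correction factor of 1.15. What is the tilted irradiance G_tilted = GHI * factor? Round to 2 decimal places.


Identify the given values:
  GHI = 465 W/m^2, tilt correction factor = 1.15
Apply the formula G_tilted = GHI * factor:
  G_tilted = 465 * 1.15
  G_tilted = 534.75 W/m^2

534.75


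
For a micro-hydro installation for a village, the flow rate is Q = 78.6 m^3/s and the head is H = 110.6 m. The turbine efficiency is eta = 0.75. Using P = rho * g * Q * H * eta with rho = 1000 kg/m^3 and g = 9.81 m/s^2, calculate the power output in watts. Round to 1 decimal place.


Apply the hydropower formula P = rho * g * Q * H * eta
rho * g = 1000 * 9.81 = 9810.0
P = 9810.0 * 78.6 * 110.6 * 0.75
P = 63959924.7 W

63959924.7


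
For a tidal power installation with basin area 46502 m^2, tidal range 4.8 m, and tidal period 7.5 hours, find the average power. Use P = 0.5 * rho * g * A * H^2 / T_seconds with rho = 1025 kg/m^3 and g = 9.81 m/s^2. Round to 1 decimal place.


Convert period to seconds: T = 7.5 * 3600 = 27000.0 s
H^2 = 4.8^2 = 23.04
P = 0.5 * rho * g * A * H^2 / T
P = 0.5 * 1025 * 9.81 * 46502 * 23.04 / 27000.0
P = 199504.7 W

199504.7


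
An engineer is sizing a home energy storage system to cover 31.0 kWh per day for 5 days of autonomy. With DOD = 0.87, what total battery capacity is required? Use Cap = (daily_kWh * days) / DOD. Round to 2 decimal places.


Total energy needed = daily * days = 31.0 * 5 = 155.0 kWh
Account for depth of discharge:
  Cap = total_energy / DOD = 155.0 / 0.87
  Cap = 178.16 kWh

178.16


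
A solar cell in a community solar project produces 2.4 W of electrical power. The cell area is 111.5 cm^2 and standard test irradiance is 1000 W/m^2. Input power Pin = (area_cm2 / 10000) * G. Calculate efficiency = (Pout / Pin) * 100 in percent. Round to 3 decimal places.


First compute the input power:
  Pin = area_cm2 / 10000 * G = 111.5 / 10000 * 1000 = 11.15 W
Then compute efficiency:
  Efficiency = (Pout / Pin) * 100 = (2.4 / 11.15) * 100
  Efficiency = 21.525%

21.525


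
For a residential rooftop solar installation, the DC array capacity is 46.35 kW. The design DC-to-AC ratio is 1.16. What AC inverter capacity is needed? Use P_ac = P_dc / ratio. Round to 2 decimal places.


The inverter AC capacity is determined by the DC/AC ratio.
Given: P_dc = 46.35 kW, DC/AC ratio = 1.16
P_ac = P_dc / ratio = 46.35 / 1.16
P_ac = 39.96 kW

39.96


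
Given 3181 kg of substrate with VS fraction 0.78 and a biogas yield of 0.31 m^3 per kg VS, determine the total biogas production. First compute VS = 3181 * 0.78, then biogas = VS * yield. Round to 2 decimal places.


Compute volatile solids:
  VS = mass * VS_fraction = 3181 * 0.78 = 2481.18 kg
Calculate biogas volume:
  Biogas = VS * specific_yield = 2481.18 * 0.31
  Biogas = 769.17 m^3

769.17


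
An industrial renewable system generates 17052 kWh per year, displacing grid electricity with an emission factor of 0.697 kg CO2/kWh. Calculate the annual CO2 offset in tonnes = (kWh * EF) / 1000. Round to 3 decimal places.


CO2 offset in kg = generation * emission_factor
CO2 offset = 17052 * 0.697 = 11885.24 kg
Convert to tonnes:
  CO2 offset = 11885.24 / 1000 = 11.885 tonnes

11.885


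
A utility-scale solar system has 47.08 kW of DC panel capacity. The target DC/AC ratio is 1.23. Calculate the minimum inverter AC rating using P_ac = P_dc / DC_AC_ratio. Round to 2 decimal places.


The inverter AC capacity is determined by the DC/AC ratio.
Given: P_dc = 47.08 kW, DC/AC ratio = 1.23
P_ac = P_dc / ratio = 47.08 / 1.23
P_ac = 38.28 kW

38.28


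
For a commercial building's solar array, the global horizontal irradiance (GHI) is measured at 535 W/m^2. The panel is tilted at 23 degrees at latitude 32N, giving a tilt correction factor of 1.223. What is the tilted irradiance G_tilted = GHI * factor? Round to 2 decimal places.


Identify the given values:
  GHI = 535 W/m^2, tilt correction factor = 1.223
Apply the formula G_tilted = GHI * factor:
  G_tilted = 535 * 1.223
  G_tilted = 654.31 W/m^2

654.31


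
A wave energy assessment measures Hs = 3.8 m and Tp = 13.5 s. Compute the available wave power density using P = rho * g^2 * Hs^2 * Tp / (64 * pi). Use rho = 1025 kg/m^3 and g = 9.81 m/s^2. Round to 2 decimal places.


Apply wave power formula:
  g^2 = 9.81^2 = 96.2361
  Hs^2 = 3.8^2 = 14.44
  Numerator = rho * g^2 * Hs^2 * Tp = 1025 * 96.2361 * 14.44 * 13.5 = 19229271.97
  Denominator = 64 * pi = 201.0619
  P = 19229271.97 / 201.0619 = 95638.55 W/m

95638.55


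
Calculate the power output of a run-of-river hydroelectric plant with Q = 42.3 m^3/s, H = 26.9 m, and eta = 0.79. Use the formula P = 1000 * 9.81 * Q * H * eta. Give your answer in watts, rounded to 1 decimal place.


Apply the hydropower formula P = rho * g * Q * H * eta
rho * g = 1000 * 9.81 = 9810.0
P = 9810.0 * 42.3 * 26.9 * 0.79
P = 8818378.7 W

8818378.7


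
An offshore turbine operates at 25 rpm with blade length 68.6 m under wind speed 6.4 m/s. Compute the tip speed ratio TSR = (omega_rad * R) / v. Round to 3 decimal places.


Convert rotational speed to rad/s:
  omega = 25 * 2 * pi / 60 = 2.618 rad/s
Compute tip speed:
  v_tip = omega * R = 2.618 * 68.6 = 179.594 m/s
Tip speed ratio:
  TSR = v_tip / v_wind = 179.594 / 6.4 = 28.062

28.062


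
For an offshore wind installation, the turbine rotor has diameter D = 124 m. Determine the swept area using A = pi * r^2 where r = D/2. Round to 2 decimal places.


Compute the rotor radius:
  r = D / 2 = 124 / 2 = 62.0 m
Calculate swept area:
  A = pi * r^2 = pi * 62.0^2
  A = 12076.28 m^2

12076.28


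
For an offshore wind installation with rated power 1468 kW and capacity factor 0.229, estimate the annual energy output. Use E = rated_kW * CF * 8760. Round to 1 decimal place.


Annual energy = rated_kW * capacity_factor * hours_per_year
Given: P_rated = 1468 kW, CF = 0.229, hours = 8760
E = 1468 * 0.229 * 8760
E = 2944866.7 kWh

2944866.7


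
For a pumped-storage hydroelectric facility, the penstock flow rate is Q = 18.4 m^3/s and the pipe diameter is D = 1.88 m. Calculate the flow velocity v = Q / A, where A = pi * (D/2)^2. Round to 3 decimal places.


Compute pipe cross-sectional area:
  A = pi * (D/2)^2 = pi * (1.88/2)^2 = 2.7759 m^2
Calculate velocity:
  v = Q / A = 18.4 / 2.7759
  v = 6.628 m/s

6.628


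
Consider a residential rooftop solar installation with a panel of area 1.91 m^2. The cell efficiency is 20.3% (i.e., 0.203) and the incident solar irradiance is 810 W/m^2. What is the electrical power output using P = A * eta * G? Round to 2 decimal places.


Use the solar power formula P = A * eta * G.
Given: A = 1.91 m^2, eta = 0.203, G = 810 W/m^2
P = 1.91 * 0.203 * 810
P = 314.06 W

314.06


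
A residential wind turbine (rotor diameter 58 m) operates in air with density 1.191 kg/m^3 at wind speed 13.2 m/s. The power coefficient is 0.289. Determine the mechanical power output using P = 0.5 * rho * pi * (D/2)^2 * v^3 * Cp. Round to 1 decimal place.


Step 1 -- Compute swept area:
  A = pi * (D/2)^2 = pi * (58/2)^2 = 2642.08 m^2
Step 2 -- Apply wind power equation:
  P = 0.5 * rho * A * v^3 * Cp
  v^3 = 13.2^3 = 2299.968
  P = 0.5 * 1.191 * 2642.08 * 2299.968 * 0.289
  P = 1045796.7 W

1045796.7


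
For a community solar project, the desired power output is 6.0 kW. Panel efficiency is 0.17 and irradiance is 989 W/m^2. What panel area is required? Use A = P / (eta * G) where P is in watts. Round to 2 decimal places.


Convert target power to watts: P = 6.0 * 1000 = 6000.0 W
Compute denominator: eta * G = 0.17 * 989 = 168.13
Required area A = P / (eta * G) = 6000.0 / 168.13
A = 35.69 m^2

35.69


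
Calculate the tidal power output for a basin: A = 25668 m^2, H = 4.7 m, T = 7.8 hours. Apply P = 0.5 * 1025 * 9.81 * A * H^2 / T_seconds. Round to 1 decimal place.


Convert period to seconds: T = 7.8 * 3600 = 28080.0 s
H^2 = 4.7^2 = 22.09
P = 0.5 * rho * g * A * H^2 / T
P = 0.5 * 1025 * 9.81 * 25668 * 22.09 / 28080.0
P = 101520.4 W

101520.4


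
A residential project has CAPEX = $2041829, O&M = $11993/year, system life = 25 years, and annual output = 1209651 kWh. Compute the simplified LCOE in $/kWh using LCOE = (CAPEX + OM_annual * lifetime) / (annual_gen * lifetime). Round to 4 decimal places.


Total cost = CAPEX + OM * lifetime = 2041829 + 11993 * 25 = 2041829 + 299825 = 2341654
Total generation = annual * lifetime = 1209651 * 25 = 30241275 kWh
LCOE = 2341654 / 30241275
LCOE = 0.0774 $/kWh

0.0774


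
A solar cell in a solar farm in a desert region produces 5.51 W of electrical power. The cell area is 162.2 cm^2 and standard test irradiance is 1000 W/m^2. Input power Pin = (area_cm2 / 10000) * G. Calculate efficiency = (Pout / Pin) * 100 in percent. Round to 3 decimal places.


First compute the input power:
  Pin = area_cm2 / 10000 * G = 162.2 / 10000 * 1000 = 16.22 W
Then compute efficiency:
  Efficiency = (Pout / Pin) * 100 = (5.51 / 16.22) * 100
  Efficiency = 33.970%

33.970


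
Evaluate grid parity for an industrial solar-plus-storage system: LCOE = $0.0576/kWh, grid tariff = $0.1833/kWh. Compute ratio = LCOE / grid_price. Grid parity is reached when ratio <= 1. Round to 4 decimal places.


Compare LCOE to grid price:
  LCOE = $0.0576/kWh, Grid price = $0.1833/kWh
  Ratio = LCOE / grid_price = 0.0576 / 0.1833 = 0.3142
  Grid parity achieved (ratio <= 1)? yes

0.3142


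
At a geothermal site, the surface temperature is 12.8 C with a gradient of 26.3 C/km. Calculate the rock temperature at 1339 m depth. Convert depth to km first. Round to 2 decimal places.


Convert depth to km: 1339 / 1000 = 1.339 km
Temperature increase = gradient * depth_km = 26.3 * 1.339 = 35.22 C
Temperature at depth = T_surface + delta_T = 12.8 + 35.22
T = 48.02 C

48.02


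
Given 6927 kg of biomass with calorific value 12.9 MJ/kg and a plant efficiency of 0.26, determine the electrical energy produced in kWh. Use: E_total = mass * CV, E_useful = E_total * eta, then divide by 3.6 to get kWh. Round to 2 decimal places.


Total energy = mass * CV = 6927 * 12.9 = 89358.3 MJ
Useful energy = total * eta = 89358.3 * 0.26 = 23233.16 MJ
Convert to kWh: 23233.16 / 3.6
Useful energy = 6453.66 kWh

6453.66


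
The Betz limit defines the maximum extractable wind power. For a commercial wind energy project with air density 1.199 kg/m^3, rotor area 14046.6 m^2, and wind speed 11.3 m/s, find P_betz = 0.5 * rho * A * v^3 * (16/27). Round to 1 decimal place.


The Betz coefficient Cp_max = 16/27 = 0.5926
v^3 = 11.3^3 = 1442.897
P_betz = 0.5 * rho * A * v^3 * Cp_max
P_betz = 0.5 * 1.199 * 14046.6 * 1442.897 * 0.5926
P_betz = 7200322.5 W

7200322.5


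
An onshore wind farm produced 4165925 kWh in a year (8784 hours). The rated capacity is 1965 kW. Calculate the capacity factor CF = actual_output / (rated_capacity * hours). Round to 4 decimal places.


Capacity factor = actual output / maximum possible output
Maximum possible = rated * hours = 1965 * 8784 = 17260560 kWh
CF = 4165925 / 17260560
CF = 0.2414

0.2414


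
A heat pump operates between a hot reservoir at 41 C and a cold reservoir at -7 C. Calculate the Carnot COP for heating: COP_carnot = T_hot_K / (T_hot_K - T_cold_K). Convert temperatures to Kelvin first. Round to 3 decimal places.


Convert to Kelvin:
  T_hot = 41 + 273.15 = 314.15 K
  T_cold = -7 + 273.15 = 266.15 K
Apply Carnot COP formula:
  COP = T_hot_K / (T_hot_K - T_cold_K) = 314.15 / 48.0
  COP = 6.545

6.545


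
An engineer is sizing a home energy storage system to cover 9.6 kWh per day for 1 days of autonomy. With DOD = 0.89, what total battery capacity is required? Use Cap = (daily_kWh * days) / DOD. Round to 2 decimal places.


Total energy needed = daily * days = 9.6 * 1 = 9.6 kWh
Account for depth of discharge:
  Cap = total_energy / DOD = 9.6 / 0.89
  Cap = 10.79 kWh

10.79


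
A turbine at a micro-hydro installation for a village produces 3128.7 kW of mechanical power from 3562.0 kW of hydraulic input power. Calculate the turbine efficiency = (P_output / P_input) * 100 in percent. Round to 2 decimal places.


Turbine efficiency = (output power / input power) * 100
eta = (3128.7 / 3562.0) * 100
eta = 87.84%

87.84


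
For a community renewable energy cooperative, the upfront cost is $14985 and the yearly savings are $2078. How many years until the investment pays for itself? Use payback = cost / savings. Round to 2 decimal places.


Simple payback period = initial cost / annual savings
Payback = 14985 / 2078
Payback = 7.21 years

7.21


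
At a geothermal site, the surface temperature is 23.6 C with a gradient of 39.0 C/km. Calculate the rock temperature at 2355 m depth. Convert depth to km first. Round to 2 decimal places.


Convert depth to km: 2355 / 1000 = 2.355 km
Temperature increase = gradient * depth_km = 39.0 * 2.355 = 91.85 C
Temperature at depth = T_surface + delta_T = 23.6 + 91.85
T = 115.45 C

115.45


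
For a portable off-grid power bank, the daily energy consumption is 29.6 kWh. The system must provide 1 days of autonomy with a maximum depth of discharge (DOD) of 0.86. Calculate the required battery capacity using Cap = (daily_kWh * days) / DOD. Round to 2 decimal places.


Total energy needed = daily * days = 29.6 * 1 = 29.6 kWh
Account for depth of discharge:
  Cap = total_energy / DOD = 29.6 / 0.86
  Cap = 34.42 kWh

34.42


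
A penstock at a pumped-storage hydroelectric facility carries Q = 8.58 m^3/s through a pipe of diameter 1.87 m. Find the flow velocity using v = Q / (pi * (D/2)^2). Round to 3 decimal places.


Compute pipe cross-sectional area:
  A = pi * (D/2)^2 = pi * (1.87/2)^2 = 2.7465 m^2
Calculate velocity:
  v = Q / A = 8.58 / 2.7465
  v = 3.124 m/s

3.124


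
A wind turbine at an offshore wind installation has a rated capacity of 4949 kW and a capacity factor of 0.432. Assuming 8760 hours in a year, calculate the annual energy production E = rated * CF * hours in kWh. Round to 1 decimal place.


Annual energy = rated_kW * capacity_factor * hours_per_year
Given: P_rated = 4949 kW, CF = 0.432, hours = 8760
E = 4949 * 0.432 * 8760
E = 18728599.7 kWh

18728599.7


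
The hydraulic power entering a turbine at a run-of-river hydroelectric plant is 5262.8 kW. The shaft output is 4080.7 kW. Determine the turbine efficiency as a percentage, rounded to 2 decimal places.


Turbine efficiency = (output power / input power) * 100
eta = (4080.7 / 5262.8) * 100
eta = 77.54%

77.54


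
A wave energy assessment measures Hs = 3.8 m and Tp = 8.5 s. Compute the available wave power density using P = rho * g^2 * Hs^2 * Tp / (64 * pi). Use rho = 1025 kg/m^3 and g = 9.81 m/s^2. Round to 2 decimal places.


Apply wave power formula:
  g^2 = 9.81^2 = 96.2361
  Hs^2 = 3.8^2 = 14.44
  Numerator = rho * g^2 * Hs^2 * Tp = 1025 * 96.2361 * 14.44 * 8.5 = 12107319.39
  Denominator = 64 * pi = 201.0619
  P = 12107319.39 / 201.0619 = 60216.87 W/m

60216.87


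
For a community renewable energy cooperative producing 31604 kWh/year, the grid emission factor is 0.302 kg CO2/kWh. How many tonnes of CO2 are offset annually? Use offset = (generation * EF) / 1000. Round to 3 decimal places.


CO2 offset in kg = generation * emission_factor
CO2 offset = 31604 * 0.302 = 9544.41 kg
Convert to tonnes:
  CO2 offset = 9544.41 / 1000 = 9.544 tonnes

9.544


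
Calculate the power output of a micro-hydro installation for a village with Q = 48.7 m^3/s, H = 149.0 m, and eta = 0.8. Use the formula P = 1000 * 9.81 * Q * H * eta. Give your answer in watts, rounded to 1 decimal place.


Apply the hydropower formula P = rho * g * Q * H * eta
rho * g = 1000 * 9.81 = 9810.0
P = 9810.0 * 48.7 * 149.0 * 0.8
P = 56947442.4 W

56947442.4


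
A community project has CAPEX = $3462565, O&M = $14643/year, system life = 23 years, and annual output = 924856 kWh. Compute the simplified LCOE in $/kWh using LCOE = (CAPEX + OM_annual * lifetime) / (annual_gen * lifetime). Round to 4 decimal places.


Total cost = CAPEX + OM * lifetime = 3462565 + 14643 * 23 = 3462565 + 336789 = 3799354
Total generation = annual * lifetime = 924856 * 23 = 21271688 kWh
LCOE = 3799354 / 21271688
LCOE = 0.1786 $/kWh

0.1786


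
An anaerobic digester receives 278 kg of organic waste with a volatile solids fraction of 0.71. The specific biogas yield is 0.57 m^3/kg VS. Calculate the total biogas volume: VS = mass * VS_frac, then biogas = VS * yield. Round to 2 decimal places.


Compute volatile solids:
  VS = mass * VS_fraction = 278 * 0.71 = 197.38 kg
Calculate biogas volume:
  Biogas = VS * specific_yield = 197.38 * 0.57
  Biogas = 112.51 m^3

112.51


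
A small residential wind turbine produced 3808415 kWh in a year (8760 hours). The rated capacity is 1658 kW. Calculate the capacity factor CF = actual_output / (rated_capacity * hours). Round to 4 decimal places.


Capacity factor = actual output / maximum possible output
Maximum possible = rated * hours = 1658 * 8760 = 14524080 kWh
CF = 3808415 / 14524080
CF = 0.2622

0.2622


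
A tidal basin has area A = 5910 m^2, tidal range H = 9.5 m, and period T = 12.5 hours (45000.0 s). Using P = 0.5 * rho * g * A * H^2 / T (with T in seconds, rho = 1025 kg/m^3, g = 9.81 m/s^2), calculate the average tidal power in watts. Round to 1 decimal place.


Convert period to seconds: T = 12.5 * 3600 = 45000.0 s
H^2 = 9.5^2 = 90.25
P = 0.5 * rho * g * A * H^2 / T
P = 0.5 * 1025 * 9.81 * 5910 * 90.25 / 45000.0
P = 59591.6 W

59591.6


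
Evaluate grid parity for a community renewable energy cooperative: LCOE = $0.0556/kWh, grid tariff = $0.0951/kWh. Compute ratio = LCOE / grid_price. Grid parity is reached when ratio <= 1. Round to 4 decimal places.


Compare LCOE to grid price:
  LCOE = $0.0556/kWh, Grid price = $0.0951/kWh
  Ratio = LCOE / grid_price = 0.0556 / 0.0951 = 0.5846
  Grid parity achieved (ratio <= 1)? yes

0.5846


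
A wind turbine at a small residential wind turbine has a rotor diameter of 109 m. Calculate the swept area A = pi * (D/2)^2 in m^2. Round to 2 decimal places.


Compute the rotor radius:
  r = D / 2 = 109 / 2 = 54.5 m
Calculate swept area:
  A = pi * r^2 = pi * 54.5^2
  A = 9331.32 m^2

9331.32


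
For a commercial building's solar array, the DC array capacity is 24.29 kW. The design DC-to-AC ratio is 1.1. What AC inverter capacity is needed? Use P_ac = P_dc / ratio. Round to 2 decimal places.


The inverter AC capacity is determined by the DC/AC ratio.
Given: P_dc = 24.29 kW, DC/AC ratio = 1.1
P_ac = P_dc / ratio = 24.29 / 1.1
P_ac = 22.08 kW

22.08


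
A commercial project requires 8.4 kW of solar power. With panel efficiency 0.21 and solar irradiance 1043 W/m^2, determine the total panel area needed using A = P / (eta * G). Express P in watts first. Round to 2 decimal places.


Convert target power to watts: P = 8.4 * 1000 = 8400.0 W
Compute denominator: eta * G = 0.21 * 1043 = 219.03
Required area A = P / (eta * G) = 8400.0 / 219.03
A = 38.35 m^2

38.35


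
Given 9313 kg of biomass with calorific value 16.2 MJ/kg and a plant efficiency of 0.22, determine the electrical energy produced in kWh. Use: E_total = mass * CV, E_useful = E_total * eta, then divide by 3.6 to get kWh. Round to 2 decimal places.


Total energy = mass * CV = 9313 * 16.2 = 150870.6 MJ
Useful energy = total * eta = 150870.6 * 0.22 = 33191.53 MJ
Convert to kWh: 33191.53 / 3.6
Useful energy = 9219.87 kWh

9219.87


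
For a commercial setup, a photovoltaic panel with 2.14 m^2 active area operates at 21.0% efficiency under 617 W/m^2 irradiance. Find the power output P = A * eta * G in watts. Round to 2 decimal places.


Use the solar power formula P = A * eta * G.
Given: A = 2.14 m^2, eta = 0.21, G = 617 W/m^2
P = 2.14 * 0.21 * 617
P = 277.28 W

277.28


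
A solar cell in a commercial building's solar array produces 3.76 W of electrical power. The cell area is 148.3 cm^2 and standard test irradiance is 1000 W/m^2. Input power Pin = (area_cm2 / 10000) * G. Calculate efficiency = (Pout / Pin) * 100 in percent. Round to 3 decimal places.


First compute the input power:
  Pin = area_cm2 / 10000 * G = 148.3 / 10000 * 1000 = 14.83 W
Then compute efficiency:
  Efficiency = (Pout / Pin) * 100 = (3.76 / 14.83) * 100
  Efficiency = 25.354%

25.354


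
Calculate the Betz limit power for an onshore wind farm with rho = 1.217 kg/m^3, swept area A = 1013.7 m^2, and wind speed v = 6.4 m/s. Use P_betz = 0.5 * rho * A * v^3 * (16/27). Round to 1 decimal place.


The Betz coefficient Cp_max = 16/27 = 0.5926
v^3 = 6.4^3 = 262.144
P_betz = 0.5 * rho * A * v^3 * Cp_max
P_betz = 0.5 * 1.217 * 1013.7 * 262.144 * 0.5926
P_betz = 95822.2 W

95822.2


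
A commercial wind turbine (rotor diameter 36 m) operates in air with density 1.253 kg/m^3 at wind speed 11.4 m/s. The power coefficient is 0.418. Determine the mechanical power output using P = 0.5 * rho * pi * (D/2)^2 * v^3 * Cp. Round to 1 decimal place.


Step 1 -- Compute swept area:
  A = pi * (D/2)^2 = pi * (36/2)^2 = 1017.88 m^2
Step 2 -- Apply wind power equation:
  P = 0.5 * rho * A * v^3 * Cp
  v^3 = 11.4^3 = 1481.544
  P = 0.5 * 1.253 * 1017.88 * 1481.544 * 0.418
  P = 394917.9 W

394917.9


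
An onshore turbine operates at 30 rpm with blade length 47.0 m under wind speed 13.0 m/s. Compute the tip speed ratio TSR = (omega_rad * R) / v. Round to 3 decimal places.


Convert rotational speed to rad/s:
  omega = 30 * 2 * pi / 60 = 3.1416 rad/s
Compute tip speed:
  v_tip = omega * R = 3.1416 * 47.0 = 147.655 m/s
Tip speed ratio:
  TSR = v_tip / v_wind = 147.655 / 13.0 = 11.358

11.358


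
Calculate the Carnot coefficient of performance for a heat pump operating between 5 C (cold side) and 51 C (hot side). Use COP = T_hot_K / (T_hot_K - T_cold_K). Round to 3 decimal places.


Convert to Kelvin:
  T_hot = 51 + 273.15 = 324.15 K
  T_cold = 5 + 273.15 = 278.15 K
Apply Carnot COP formula:
  COP = T_hot_K / (T_hot_K - T_cold_K) = 324.15 / 46.0
  COP = 7.047

7.047


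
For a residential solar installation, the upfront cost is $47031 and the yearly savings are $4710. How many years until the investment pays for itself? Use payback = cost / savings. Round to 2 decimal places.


Simple payback period = initial cost / annual savings
Payback = 47031 / 4710
Payback = 9.99 years

9.99


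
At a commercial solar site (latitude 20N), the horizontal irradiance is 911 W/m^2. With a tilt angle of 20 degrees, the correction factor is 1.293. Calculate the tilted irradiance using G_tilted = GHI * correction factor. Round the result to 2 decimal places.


Identify the given values:
  GHI = 911 W/m^2, tilt correction factor = 1.293
Apply the formula G_tilted = GHI * factor:
  G_tilted = 911 * 1.293
  G_tilted = 1177.92 W/m^2

1177.92


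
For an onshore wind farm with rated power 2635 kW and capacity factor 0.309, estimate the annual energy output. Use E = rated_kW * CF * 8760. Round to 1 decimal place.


Annual energy = rated_kW * capacity_factor * hours_per_year
Given: P_rated = 2635 kW, CF = 0.309, hours = 8760
E = 2635 * 0.309 * 8760
E = 7132523.4 kWh

7132523.4


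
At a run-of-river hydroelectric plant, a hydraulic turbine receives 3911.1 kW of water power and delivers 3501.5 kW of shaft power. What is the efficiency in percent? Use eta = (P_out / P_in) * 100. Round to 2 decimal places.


Turbine efficiency = (output power / input power) * 100
eta = (3501.5 / 3911.1) * 100
eta = 89.53%

89.53


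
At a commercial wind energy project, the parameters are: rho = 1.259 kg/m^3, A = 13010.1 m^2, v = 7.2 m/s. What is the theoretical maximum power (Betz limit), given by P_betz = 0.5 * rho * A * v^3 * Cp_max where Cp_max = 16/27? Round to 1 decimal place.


The Betz coefficient Cp_max = 16/27 = 0.5926
v^3 = 7.2^3 = 373.248
P_betz = 0.5 * rho * A * v^3 * Cp_max
P_betz = 0.5 * 1.259 * 13010.1 * 373.248 * 0.5926
P_betz = 1811465.5 W

1811465.5


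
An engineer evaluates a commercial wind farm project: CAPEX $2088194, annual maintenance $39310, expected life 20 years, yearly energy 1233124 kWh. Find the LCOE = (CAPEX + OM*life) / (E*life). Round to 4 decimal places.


Total cost = CAPEX + OM * lifetime = 2088194 + 39310 * 20 = 2088194 + 786200 = 2874394
Total generation = annual * lifetime = 1233124 * 20 = 24662480 kWh
LCOE = 2874394 / 24662480
LCOE = 0.1165 $/kWh

0.1165


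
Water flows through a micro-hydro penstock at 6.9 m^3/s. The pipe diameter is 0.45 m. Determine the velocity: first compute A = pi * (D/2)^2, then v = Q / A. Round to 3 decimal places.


Compute pipe cross-sectional area:
  A = pi * (D/2)^2 = pi * (0.45/2)^2 = 0.159 m^2
Calculate velocity:
  v = Q / A = 6.9 / 0.159
  v = 43.384 m/s

43.384


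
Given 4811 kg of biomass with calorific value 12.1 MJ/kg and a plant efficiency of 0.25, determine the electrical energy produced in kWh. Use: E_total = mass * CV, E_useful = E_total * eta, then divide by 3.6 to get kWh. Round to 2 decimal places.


Total energy = mass * CV = 4811 * 12.1 = 58213.1 MJ
Useful energy = total * eta = 58213.1 * 0.25 = 14553.28 MJ
Convert to kWh: 14553.28 / 3.6
Useful energy = 4042.58 kWh

4042.58


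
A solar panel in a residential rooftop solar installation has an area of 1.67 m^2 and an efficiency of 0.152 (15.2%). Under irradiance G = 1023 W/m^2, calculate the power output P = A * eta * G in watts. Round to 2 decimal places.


Use the solar power formula P = A * eta * G.
Given: A = 1.67 m^2, eta = 0.152, G = 1023 W/m^2
P = 1.67 * 0.152 * 1023
P = 259.68 W

259.68


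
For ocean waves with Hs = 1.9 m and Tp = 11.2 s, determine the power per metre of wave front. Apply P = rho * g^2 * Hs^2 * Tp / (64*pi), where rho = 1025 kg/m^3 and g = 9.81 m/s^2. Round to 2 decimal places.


Apply wave power formula:
  g^2 = 9.81^2 = 96.2361
  Hs^2 = 1.9^2 = 3.61
  Numerator = rho * g^2 * Hs^2 * Tp = 1025 * 96.2361 * 3.61 * 11.2 = 3988293.45
  Denominator = 64 * pi = 201.0619
  P = 3988293.45 / 201.0619 = 19836.14 W/m

19836.14


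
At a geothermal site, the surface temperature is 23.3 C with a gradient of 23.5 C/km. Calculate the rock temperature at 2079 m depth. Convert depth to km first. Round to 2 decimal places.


Convert depth to km: 2079 / 1000 = 2.079 km
Temperature increase = gradient * depth_km = 23.5 * 2.079 = 48.86 C
Temperature at depth = T_surface + delta_T = 23.3 + 48.86
T = 72.16 C

72.16


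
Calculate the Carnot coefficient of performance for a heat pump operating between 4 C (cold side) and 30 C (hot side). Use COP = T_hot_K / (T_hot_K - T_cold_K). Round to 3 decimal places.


Convert to Kelvin:
  T_hot = 30 + 273.15 = 303.15 K
  T_cold = 4 + 273.15 = 277.15 K
Apply Carnot COP formula:
  COP = T_hot_K / (T_hot_K - T_cold_K) = 303.15 / 26.0
  COP = 11.660

11.660


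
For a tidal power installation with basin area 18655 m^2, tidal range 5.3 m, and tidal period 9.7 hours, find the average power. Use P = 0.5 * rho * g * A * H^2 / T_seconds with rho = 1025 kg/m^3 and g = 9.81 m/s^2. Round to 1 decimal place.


Convert period to seconds: T = 9.7 * 3600 = 34920.0 s
H^2 = 5.3^2 = 28.09
P = 0.5 * rho * g * A * H^2 / T
P = 0.5 * 1025 * 9.81 * 18655 * 28.09 / 34920.0
P = 75445.9 W

75445.9


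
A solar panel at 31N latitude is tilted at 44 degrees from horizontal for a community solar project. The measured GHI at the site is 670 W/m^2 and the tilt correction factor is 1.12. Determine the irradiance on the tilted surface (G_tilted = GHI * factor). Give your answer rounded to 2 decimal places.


Identify the given values:
  GHI = 670 W/m^2, tilt correction factor = 1.12
Apply the formula G_tilted = GHI * factor:
  G_tilted = 670 * 1.12
  G_tilted = 750.40 W/m^2

750.40


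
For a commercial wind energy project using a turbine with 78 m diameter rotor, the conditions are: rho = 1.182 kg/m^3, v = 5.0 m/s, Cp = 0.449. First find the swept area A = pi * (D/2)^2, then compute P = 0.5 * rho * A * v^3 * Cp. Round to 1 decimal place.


Step 1 -- Compute swept area:
  A = pi * (D/2)^2 = pi * (78/2)^2 = 4778.36 m^2
Step 2 -- Apply wind power equation:
  P = 0.5 * rho * A * v^3 * Cp
  v^3 = 5.0^3 = 125.0
  P = 0.5 * 1.182 * 4778.36 * 125.0 * 0.449
  P = 158497.7 W

158497.7


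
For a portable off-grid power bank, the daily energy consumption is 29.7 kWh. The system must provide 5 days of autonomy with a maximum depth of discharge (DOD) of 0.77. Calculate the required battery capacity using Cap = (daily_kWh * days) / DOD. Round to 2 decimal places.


Total energy needed = daily * days = 29.7 * 5 = 148.5 kWh
Account for depth of discharge:
  Cap = total_energy / DOD = 148.5 / 0.77
  Cap = 192.86 kWh

192.86


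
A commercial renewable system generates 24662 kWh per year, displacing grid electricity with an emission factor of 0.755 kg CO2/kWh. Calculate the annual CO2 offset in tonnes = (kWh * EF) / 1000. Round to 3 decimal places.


CO2 offset in kg = generation * emission_factor
CO2 offset = 24662 * 0.755 = 18619.81 kg
Convert to tonnes:
  CO2 offset = 18619.81 / 1000 = 18.620 tonnes

18.620


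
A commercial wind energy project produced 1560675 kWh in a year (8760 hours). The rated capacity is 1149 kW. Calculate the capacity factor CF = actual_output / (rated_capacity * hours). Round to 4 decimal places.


Capacity factor = actual output / maximum possible output
Maximum possible = rated * hours = 1149 * 8760 = 10065240 kWh
CF = 1560675 / 10065240
CF = 0.1551

0.1551


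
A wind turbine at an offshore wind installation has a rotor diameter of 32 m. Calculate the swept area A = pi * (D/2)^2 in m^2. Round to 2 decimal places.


Compute the rotor radius:
  r = D / 2 = 32 / 2 = 16.0 m
Calculate swept area:
  A = pi * r^2 = pi * 16.0^2
  A = 804.25 m^2

804.25


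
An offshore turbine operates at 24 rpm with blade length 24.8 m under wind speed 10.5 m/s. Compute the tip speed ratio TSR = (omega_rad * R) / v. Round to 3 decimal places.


Convert rotational speed to rad/s:
  omega = 24 * 2 * pi / 60 = 2.5133 rad/s
Compute tip speed:
  v_tip = omega * R = 2.5133 * 24.8 = 62.329 m/s
Tip speed ratio:
  TSR = v_tip / v_wind = 62.329 / 10.5 = 5.936

5.936


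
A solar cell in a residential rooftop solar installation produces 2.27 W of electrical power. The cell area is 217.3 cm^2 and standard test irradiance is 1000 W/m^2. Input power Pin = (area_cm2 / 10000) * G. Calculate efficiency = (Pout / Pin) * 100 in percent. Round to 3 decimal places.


First compute the input power:
  Pin = area_cm2 / 10000 * G = 217.3 / 10000 * 1000 = 21.73 W
Then compute efficiency:
  Efficiency = (Pout / Pin) * 100 = (2.27 / 21.73) * 100
  Efficiency = 10.446%

10.446


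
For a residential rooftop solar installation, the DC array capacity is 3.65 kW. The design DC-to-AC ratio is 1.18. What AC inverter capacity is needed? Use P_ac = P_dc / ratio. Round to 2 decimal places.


The inverter AC capacity is determined by the DC/AC ratio.
Given: P_dc = 3.65 kW, DC/AC ratio = 1.18
P_ac = P_dc / ratio = 3.65 / 1.18
P_ac = 3.09 kW

3.09


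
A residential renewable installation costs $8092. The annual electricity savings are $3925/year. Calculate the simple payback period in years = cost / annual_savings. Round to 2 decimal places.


Simple payback period = initial cost / annual savings
Payback = 8092 / 3925
Payback = 2.06 years

2.06


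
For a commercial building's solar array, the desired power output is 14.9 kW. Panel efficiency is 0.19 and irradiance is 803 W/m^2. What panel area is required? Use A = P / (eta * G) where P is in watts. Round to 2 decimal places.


Convert target power to watts: P = 14.9 * 1000 = 14900.0 W
Compute denominator: eta * G = 0.19 * 803 = 152.57
Required area A = P / (eta * G) = 14900.0 / 152.57
A = 97.66 m^2

97.66


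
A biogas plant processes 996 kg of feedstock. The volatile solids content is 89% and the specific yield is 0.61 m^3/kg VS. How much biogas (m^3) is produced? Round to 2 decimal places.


Compute volatile solids:
  VS = mass * VS_fraction = 996 * 0.89 = 886.44 kg
Calculate biogas volume:
  Biogas = VS * specific_yield = 886.44 * 0.61
  Biogas = 540.73 m^3

540.73


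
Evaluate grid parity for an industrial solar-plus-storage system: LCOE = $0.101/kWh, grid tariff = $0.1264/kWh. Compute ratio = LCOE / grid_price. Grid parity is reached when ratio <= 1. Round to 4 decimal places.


Compare LCOE to grid price:
  LCOE = $0.101/kWh, Grid price = $0.1264/kWh
  Ratio = LCOE / grid_price = 0.101 / 0.1264 = 0.7991
  Grid parity achieved (ratio <= 1)? yes

0.7991


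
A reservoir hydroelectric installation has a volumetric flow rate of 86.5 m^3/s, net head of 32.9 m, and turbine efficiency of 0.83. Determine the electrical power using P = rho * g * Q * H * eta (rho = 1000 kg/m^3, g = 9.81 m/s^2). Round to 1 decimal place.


Apply the hydropower formula P = rho * g * Q * H * eta
rho * g = 1000 * 9.81 = 9810.0
P = 9810.0 * 86.5 * 32.9 * 0.83
P = 23171764.5 W

23171764.5


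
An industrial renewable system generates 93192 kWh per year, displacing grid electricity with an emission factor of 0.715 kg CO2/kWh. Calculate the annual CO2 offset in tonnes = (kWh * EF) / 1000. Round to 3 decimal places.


CO2 offset in kg = generation * emission_factor
CO2 offset = 93192 * 0.715 = 66632.28 kg
Convert to tonnes:
  CO2 offset = 66632.28 / 1000 = 66.632 tonnes

66.632


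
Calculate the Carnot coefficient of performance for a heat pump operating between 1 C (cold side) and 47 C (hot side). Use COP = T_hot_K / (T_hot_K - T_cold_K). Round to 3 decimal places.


Convert to Kelvin:
  T_hot = 47 + 273.15 = 320.15 K
  T_cold = 1 + 273.15 = 274.15 K
Apply Carnot COP formula:
  COP = T_hot_K / (T_hot_K - T_cold_K) = 320.15 / 46.0
  COP = 6.960

6.960


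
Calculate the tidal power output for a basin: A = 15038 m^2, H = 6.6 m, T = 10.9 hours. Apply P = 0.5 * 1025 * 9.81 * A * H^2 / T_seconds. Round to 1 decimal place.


Convert period to seconds: T = 10.9 * 3600 = 39240.0 s
H^2 = 6.6^2 = 43.56
P = 0.5 * rho * g * A * H^2 / T
P = 0.5 * 1025 * 9.81 * 15038 * 43.56 / 39240.0
P = 83929.0 W

83929.0


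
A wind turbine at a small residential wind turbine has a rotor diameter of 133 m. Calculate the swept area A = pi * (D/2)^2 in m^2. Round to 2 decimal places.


Compute the rotor radius:
  r = D / 2 = 133 / 2 = 66.5 m
Calculate swept area:
  A = pi * r^2 = pi * 66.5^2
  A = 13892.91 m^2

13892.91


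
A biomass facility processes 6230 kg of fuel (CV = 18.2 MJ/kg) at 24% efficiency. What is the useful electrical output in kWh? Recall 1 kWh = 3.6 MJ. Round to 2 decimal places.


Total energy = mass * CV = 6230 * 18.2 = 113386.0 MJ
Useful energy = total * eta = 113386.0 * 0.24 = 27212.64 MJ
Convert to kWh: 27212.64 / 3.6
Useful energy = 7559.07 kWh

7559.07


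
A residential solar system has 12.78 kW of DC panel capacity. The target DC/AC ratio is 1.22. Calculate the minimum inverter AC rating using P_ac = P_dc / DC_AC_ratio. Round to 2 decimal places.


The inverter AC capacity is determined by the DC/AC ratio.
Given: P_dc = 12.78 kW, DC/AC ratio = 1.22
P_ac = P_dc / ratio = 12.78 / 1.22
P_ac = 10.48 kW

10.48


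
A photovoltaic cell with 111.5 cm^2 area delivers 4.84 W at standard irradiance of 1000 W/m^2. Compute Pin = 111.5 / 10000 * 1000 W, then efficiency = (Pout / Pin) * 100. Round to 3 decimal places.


First compute the input power:
  Pin = area_cm2 / 10000 * G = 111.5 / 10000 * 1000 = 11.15 W
Then compute efficiency:
  Efficiency = (Pout / Pin) * 100 = (4.84 / 11.15) * 100
  Efficiency = 43.408%

43.408


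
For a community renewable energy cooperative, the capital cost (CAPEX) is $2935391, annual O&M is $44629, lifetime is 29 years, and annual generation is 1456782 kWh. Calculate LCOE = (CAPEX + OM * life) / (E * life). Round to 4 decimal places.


Total cost = CAPEX + OM * lifetime = 2935391 + 44629 * 29 = 2935391 + 1294241 = 4229632
Total generation = annual * lifetime = 1456782 * 29 = 42246678 kWh
LCOE = 4229632 / 42246678
LCOE = 0.1001 $/kWh

0.1001


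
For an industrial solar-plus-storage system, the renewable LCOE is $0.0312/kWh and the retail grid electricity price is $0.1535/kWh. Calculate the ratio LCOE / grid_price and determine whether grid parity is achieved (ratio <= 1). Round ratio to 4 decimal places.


Compare LCOE to grid price:
  LCOE = $0.0312/kWh, Grid price = $0.1535/kWh
  Ratio = LCOE / grid_price = 0.0312 / 0.1535 = 0.2033
  Grid parity achieved (ratio <= 1)? yes

0.2033


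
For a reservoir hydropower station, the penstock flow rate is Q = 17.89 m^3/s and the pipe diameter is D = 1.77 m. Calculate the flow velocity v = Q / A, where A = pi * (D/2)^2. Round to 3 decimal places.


Compute pipe cross-sectional area:
  A = pi * (D/2)^2 = pi * (1.77/2)^2 = 2.4606 m^2
Calculate velocity:
  v = Q / A = 17.89 / 2.4606
  v = 7.271 m/s

7.271


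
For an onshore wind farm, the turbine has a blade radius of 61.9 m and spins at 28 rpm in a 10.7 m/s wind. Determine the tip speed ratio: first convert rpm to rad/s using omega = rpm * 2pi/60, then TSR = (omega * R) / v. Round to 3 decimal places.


Convert rotational speed to rad/s:
  omega = 28 * 2 * pi / 60 = 2.9322 rad/s
Compute tip speed:
  v_tip = omega * R = 2.9322 * 61.9 = 181.5 m/s
Tip speed ratio:
  TSR = v_tip / v_wind = 181.5 / 10.7 = 16.963

16.963


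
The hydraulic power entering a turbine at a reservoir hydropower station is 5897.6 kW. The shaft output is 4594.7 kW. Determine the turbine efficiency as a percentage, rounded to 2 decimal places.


Turbine efficiency = (output power / input power) * 100
eta = (4594.7 / 5897.6) * 100
eta = 77.91%

77.91


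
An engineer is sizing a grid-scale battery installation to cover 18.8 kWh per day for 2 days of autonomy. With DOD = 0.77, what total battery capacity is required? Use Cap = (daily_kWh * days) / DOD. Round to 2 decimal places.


Total energy needed = daily * days = 18.8 * 2 = 37.6 kWh
Account for depth of discharge:
  Cap = total_energy / DOD = 37.6 / 0.77
  Cap = 48.83 kWh

48.83
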